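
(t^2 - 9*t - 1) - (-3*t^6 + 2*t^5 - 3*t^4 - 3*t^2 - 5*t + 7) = 3*t^6 - 2*t^5 + 3*t^4 + 4*t^2 - 4*t - 8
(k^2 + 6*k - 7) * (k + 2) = k^3 + 8*k^2 + 5*k - 14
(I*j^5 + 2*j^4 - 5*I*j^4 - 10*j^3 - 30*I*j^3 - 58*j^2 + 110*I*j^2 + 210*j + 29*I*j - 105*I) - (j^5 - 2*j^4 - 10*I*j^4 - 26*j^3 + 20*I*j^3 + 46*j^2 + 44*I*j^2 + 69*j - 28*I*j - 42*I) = -j^5 + I*j^5 + 4*j^4 + 5*I*j^4 + 16*j^3 - 50*I*j^3 - 104*j^2 + 66*I*j^2 + 141*j + 57*I*j - 63*I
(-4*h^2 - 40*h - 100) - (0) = -4*h^2 - 40*h - 100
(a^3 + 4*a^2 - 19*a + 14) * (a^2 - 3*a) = a^5 + a^4 - 31*a^3 + 71*a^2 - 42*a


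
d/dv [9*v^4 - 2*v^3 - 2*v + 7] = 36*v^3 - 6*v^2 - 2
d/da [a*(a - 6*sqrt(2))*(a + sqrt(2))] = 3*a^2 - 10*sqrt(2)*a - 12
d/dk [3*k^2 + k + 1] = 6*k + 1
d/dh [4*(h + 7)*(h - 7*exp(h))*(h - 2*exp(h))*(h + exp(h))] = -32*h^3*exp(h) + 16*h^3 + 40*h^2*exp(2*h) - 320*h^2*exp(h) + 84*h^2 + 168*h*exp(3*h) + 320*h*exp(2*h) - 448*h*exp(h) + 1232*exp(3*h) + 140*exp(2*h)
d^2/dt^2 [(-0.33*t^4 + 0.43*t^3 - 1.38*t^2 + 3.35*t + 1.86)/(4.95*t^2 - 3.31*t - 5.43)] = (-16.17165*t^6 + 32.44131*t^5 + 31.526352*t^4 + 56.584262*t^3 - 19.4951699999999*t^2 + 433.477872*t - 61.054722)/(121.287375*t^6 - 243.309825*t^5 - 236.44764*t^4 + 497.542319*t^3 + 259.375896*t^2 - 292.785057*t - 160.103007)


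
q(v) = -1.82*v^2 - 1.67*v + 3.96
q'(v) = -3.64*v - 1.67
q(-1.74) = 1.36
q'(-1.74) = 4.66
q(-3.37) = -11.08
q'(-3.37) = 10.60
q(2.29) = -9.41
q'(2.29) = -10.01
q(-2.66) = -4.48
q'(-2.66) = 8.01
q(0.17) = 3.62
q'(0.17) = -2.29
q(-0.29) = 4.29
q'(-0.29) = -0.61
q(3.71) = -27.29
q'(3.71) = -15.17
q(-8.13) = -102.76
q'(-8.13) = 27.92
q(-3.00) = -7.41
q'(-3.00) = 9.25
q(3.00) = -17.43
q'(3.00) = -12.59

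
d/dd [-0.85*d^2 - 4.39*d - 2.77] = -1.7*d - 4.39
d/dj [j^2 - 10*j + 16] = 2*j - 10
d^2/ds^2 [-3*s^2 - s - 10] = -6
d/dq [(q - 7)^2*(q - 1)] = 3*(q - 7)*(q - 3)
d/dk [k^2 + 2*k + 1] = 2*k + 2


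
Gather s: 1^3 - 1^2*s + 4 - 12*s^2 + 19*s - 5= -12*s^2 + 18*s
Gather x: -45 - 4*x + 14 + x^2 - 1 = x^2 - 4*x - 32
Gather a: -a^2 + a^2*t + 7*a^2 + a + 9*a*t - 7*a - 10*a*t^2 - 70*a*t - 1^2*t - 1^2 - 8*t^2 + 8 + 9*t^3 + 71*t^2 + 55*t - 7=a^2*(t + 6) + a*(-10*t^2 - 61*t - 6) + 9*t^3 + 63*t^2 + 54*t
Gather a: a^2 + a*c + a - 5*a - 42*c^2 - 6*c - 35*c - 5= a^2 + a*(c - 4) - 42*c^2 - 41*c - 5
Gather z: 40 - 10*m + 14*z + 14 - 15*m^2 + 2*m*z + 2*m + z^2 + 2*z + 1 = -15*m^2 - 8*m + z^2 + z*(2*m + 16) + 55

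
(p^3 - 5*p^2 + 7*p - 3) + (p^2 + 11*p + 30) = p^3 - 4*p^2 + 18*p + 27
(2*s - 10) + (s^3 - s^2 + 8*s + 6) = s^3 - s^2 + 10*s - 4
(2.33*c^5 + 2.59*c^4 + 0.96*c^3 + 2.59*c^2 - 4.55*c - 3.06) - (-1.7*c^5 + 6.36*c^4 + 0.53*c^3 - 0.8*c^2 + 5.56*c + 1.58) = 4.03*c^5 - 3.77*c^4 + 0.43*c^3 + 3.39*c^2 - 10.11*c - 4.64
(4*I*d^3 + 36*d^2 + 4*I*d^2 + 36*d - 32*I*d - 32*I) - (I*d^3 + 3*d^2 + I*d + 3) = 3*I*d^3 + 33*d^2 + 4*I*d^2 + 36*d - 33*I*d - 3 - 32*I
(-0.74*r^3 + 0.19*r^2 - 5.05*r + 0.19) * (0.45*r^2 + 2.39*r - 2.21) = -0.333*r^5 - 1.6831*r^4 - 0.183*r^3 - 12.4039*r^2 + 11.6146*r - 0.4199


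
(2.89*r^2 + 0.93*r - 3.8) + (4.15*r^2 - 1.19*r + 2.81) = 7.04*r^2 - 0.26*r - 0.99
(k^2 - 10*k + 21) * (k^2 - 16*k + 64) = k^4 - 26*k^3 + 245*k^2 - 976*k + 1344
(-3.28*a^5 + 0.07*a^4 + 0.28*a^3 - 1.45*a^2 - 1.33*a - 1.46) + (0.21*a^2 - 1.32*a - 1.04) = -3.28*a^5 + 0.07*a^4 + 0.28*a^3 - 1.24*a^2 - 2.65*a - 2.5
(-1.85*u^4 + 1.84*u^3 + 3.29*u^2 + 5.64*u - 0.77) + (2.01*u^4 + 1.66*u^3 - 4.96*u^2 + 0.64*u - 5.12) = 0.16*u^4 + 3.5*u^3 - 1.67*u^2 + 6.28*u - 5.89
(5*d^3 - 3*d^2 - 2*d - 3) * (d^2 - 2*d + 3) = 5*d^5 - 13*d^4 + 19*d^3 - 8*d^2 - 9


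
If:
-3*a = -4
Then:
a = 4/3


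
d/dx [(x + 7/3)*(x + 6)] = 2*x + 25/3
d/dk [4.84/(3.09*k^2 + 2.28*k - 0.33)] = (-29.9112*k - 11.0352)/(3.09*k^2 + 2.28*k - 0.33)^2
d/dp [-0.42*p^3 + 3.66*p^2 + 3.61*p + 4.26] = -1.26*p^2 + 7.32*p + 3.61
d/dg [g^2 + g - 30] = 2*g + 1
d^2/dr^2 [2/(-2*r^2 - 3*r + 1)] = 4*(4*r^2 + 6*r - (4*r + 3)^2 - 2)/(2*r^2 + 3*r - 1)^3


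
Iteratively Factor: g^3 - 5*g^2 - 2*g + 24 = (g + 2)*(g^2 - 7*g + 12) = (g - 4)*(g + 2)*(g - 3)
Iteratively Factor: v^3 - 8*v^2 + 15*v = (v)*(v^2 - 8*v + 15) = v*(v - 3)*(v - 5)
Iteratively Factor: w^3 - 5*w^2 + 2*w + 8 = (w + 1)*(w^2 - 6*w + 8) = (w - 2)*(w + 1)*(w - 4)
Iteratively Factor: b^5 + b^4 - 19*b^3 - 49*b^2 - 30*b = (b + 1)*(b^4 - 19*b^2 - 30*b) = b*(b + 1)*(b^3 - 19*b - 30) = b*(b + 1)*(b + 2)*(b^2 - 2*b - 15) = b*(b + 1)*(b + 2)*(b + 3)*(b - 5)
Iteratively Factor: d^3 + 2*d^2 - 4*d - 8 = (d - 2)*(d^2 + 4*d + 4) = (d - 2)*(d + 2)*(d + 2)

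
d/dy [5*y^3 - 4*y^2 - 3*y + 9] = 15*y^2 - 8*y - 3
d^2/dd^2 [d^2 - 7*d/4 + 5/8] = 2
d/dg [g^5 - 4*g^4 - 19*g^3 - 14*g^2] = g*(5*g^3 - 16*g^2 - 57*g - 28)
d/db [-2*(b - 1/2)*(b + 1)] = -4*b - 1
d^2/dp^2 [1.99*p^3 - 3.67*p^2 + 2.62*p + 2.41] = 11.94*p - 7.34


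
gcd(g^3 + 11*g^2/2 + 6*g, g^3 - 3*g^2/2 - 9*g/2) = g^2 + 3*g/2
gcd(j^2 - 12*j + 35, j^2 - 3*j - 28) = j - 7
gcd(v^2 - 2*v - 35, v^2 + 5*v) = v + 5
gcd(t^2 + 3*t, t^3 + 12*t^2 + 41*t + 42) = t + 3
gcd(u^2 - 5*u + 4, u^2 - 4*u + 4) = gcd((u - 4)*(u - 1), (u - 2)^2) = 1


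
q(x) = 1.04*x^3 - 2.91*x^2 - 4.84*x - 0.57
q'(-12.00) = 514.28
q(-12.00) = -2158.65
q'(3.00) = 5.78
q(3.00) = -13.20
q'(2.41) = -0.74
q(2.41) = -14.58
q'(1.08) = -7.49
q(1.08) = -7.88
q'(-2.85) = 37.09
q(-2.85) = -34.49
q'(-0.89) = 2.81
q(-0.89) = 0.70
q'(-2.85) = 37.09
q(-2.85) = -34.49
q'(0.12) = -5.49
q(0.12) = -1.19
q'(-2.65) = 32.49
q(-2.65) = -27.53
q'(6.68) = 95.50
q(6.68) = 147.25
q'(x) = 3.12*x^2 - 5.82*x - 4.84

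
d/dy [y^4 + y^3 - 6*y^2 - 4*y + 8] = 4*y^3 + 3*y^2 - 12*y - 4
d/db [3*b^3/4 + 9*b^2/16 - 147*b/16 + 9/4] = 9*b^2/4 + 9*b/8 - 147/16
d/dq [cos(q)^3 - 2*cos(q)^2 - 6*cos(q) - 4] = (-3*cos(q)^2 + 4*cos(q) + 6)*sin(q)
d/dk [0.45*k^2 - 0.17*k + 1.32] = 0.9*k - 0.17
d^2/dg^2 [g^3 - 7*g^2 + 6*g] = 6*g - 14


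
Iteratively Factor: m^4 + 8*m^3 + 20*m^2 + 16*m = (m)*(m^3 + 8*m^2 + 20*m + 16) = m*(m + 4)*(m^2 + 4*m + 4) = m*(m + 2)*(m + 4)*(m + 2)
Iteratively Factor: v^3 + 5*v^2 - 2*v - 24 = (v + 4)*(v^2 + v - 6) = (v - 2)*(v + 4)*(v + 3)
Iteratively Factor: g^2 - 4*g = (g - 4)*(g)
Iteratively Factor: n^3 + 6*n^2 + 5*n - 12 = (n - 1)*(n^2 + 7*n + 12) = (n - 1)*(n + 4)*(n + 3)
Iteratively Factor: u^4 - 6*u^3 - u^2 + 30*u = (u - 5)*(u^3 - u^2 - 6*u) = u*(u - 5)*(u^2 - u - 6) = u*(u - 5)*(u - 3)*(u + 2)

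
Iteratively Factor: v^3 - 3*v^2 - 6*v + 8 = (v + 2)*(v^2 - 5*v + 4) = (v - 4)*(v + 2)*(v - 1)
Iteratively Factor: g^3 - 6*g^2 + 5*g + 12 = (g - 3)*(g^2 - 3*g - 4) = (g - 3)*(g + 1)*(g - 4)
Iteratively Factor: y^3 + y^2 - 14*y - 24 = (y - 4)*(y^2 + 5*y + 6) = (y - 4)*(y + 2)*(y + 3)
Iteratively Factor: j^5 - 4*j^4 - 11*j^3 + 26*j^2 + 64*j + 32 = (j + 1)*(j^4 - 5*j^3 - 6*j^2 + 32*j + 32) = (j - 4)*(j + 1)*(j^3 - j^2 - 10*j - 8) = (j - 4)^2*(j + 1)*(j^2 + 3*j + 2) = (j - 4)^2*(j + 1)^2*(j + 2)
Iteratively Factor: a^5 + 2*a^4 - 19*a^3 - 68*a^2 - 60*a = (a + 2)*(a^4 - 19*a^2 - 30*a) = a*(a + 2)*(a^3 - 19*a - 30) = a*(a - 5)*(a + 2)*(a^2 + 5*a + 6) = a*(a - 5)*(a + 2)^2*(a + 3)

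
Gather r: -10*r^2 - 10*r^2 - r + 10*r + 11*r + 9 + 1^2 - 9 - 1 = -20*r^2 + 20*r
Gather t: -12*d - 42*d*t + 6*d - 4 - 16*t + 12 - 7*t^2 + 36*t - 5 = -6*d - 7*t^2 + t*(20 - 42*d) + 3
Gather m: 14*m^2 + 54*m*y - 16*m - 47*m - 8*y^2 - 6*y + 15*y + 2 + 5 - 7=14*m^2 + m*(54*y - 63) - 8*y^2 + 9*y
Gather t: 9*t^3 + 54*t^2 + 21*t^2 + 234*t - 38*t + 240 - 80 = 9*t^3 + 75*t^2 + 196*t + 160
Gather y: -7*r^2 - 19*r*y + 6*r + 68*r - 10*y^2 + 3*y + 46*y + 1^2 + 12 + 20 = -7*r^2 + 74*r - 10*y^2 + y*(49 - 19*r) + 33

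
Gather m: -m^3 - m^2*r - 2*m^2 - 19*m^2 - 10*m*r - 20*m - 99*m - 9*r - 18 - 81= -m^3 + m^2*(-r - 21) + m*(-10*r - 119) - 9*r - 99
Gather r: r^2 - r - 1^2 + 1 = r^2 - r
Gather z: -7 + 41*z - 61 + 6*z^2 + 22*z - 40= 6*z^2 + 63*z - 108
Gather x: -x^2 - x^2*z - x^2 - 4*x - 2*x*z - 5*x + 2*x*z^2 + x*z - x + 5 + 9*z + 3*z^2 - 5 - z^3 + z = x^2*(-z - 2) + x*(2*z^2 - z - 10) - z^3 + 3*z^2 + 10*z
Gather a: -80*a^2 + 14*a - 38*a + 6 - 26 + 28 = -80*a^2 - 24*a + 8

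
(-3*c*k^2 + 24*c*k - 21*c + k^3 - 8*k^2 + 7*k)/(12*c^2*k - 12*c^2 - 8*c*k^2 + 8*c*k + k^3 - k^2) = (-3*c*k + 21*c + k^2 - 7*k)/(12*c^2 - 8*c*k + k^2)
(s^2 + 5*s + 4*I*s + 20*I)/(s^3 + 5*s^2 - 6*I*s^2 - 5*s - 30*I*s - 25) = (s + 4*I)/(s^2 - 6*I*s - 5)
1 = 1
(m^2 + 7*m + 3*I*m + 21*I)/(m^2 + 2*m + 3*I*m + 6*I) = (m + 7)/(m + 2)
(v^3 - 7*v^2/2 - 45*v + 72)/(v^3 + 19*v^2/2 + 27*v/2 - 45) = (v - 8)/(v + 5)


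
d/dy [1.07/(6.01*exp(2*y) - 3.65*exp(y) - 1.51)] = (3.9055 - 12.8614*exp(y))*exp(y)/(-6.01*exp(2*y) + 3.65*exp(y) + 1.51)^2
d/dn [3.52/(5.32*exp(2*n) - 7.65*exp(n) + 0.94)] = (26.928 - 37.4528*exp(n))*exp(n)/(5.32*exp(2*n) - 7.65*exp(n) + 0.94)^2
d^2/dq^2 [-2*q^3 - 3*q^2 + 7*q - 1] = -12*q - 6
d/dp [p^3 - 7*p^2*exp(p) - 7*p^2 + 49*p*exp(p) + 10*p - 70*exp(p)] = -7*p^2*exp(p) + 3*p^2 + 35*p*exp(p) - 14*p - 21*exp(p) + 10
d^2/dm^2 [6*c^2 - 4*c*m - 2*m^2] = -4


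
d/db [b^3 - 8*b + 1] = 3*b^2 - 8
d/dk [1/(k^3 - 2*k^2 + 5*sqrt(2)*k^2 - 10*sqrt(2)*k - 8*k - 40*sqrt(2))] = (-3*k^2 - 10*sqrt(2)*k + 4*k + 8 + 10*sqrt(2))/(-k^3 - 5*sqrt(2)*k^2 + 2*k^2 + 8*k + 10*sqrt(2)*k + 40*sqrt(2))^2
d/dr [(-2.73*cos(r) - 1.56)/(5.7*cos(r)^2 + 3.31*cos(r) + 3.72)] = (-15.561*cos(r)^2 - 17.784*cos(r) + 4.992)*sin(r)/(32.49*cos(r)^4 + 37.734*cos(r)^3 + 53.3641*cos(r)^2 + 24.6264*cos(r) + 13.8384)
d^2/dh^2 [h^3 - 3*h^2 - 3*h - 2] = 6*h - 6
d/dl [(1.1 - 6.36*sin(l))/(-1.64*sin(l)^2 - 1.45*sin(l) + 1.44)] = (-10.4304*sin(l)^2 + 3.608*sin(l) - 7.5634)*cos(l)/(2.6896*sin(l)^4 + 4.756*sin(l)^3 - 2.6207*sin(l)^2 - 4.176*sin(l) + 2.0736)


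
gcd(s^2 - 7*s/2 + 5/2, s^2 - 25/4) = s - 5/2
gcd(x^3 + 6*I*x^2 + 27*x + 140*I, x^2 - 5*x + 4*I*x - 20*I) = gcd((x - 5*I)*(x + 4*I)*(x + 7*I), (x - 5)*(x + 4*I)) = x + 4*I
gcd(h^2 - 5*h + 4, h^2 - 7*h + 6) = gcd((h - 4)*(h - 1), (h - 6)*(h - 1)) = h - 1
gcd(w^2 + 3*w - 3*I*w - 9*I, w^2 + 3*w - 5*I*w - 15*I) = w + 3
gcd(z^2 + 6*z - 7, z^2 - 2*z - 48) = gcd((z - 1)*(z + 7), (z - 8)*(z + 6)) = 1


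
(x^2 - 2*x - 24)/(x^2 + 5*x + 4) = (x - 6)/(x + 1)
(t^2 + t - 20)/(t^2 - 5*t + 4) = (t + 5)/(t - 1)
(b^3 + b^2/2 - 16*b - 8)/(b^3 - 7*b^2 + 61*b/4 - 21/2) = 2*(2*b^3 + b^2 - 32*b - 16)/(4*b^3 - 28*b^2 + 61*b - 42)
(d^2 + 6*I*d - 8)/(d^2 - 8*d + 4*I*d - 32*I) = (d + 2*I)/(d - 8)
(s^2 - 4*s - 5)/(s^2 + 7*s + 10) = (s^2 - 4*s - 5)/(s^2 + 7*s + 10)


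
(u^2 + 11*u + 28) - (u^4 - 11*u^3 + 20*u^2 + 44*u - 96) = -u^4 + 11*u^3 - 19*u^2 - 33*u + 124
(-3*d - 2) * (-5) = 15*d + 10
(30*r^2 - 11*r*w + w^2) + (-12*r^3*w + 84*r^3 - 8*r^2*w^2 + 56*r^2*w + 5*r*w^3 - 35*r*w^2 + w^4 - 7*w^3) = -12*r^3*w + 84*r^3 - 8*r^2*w^2 + 56*r^2*w + 30*r^2 + 5*r*w^3 - 35*r*w^2 - 11*r*w + w^4 - 7*w^3 + w^2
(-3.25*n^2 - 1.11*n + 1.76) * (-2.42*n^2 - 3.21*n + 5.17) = 7.865*n^4 + 13.1187*n^3 - 17.4986*n^2 - 11.3883*n + 9.0992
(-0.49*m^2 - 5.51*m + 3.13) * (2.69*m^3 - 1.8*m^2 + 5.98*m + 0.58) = -1.3181*m^5 - 13.9399*m^4 + 15.4075*m^3 - 38.868*m^2 + 15.5216*m + 1.8154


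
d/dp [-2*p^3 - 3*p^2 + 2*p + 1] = -6*p^2 - 6*p + 2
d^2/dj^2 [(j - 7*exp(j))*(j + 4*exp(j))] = -3*j*exp(j) - 112*exp(2*j) - 6*exp(j) + 2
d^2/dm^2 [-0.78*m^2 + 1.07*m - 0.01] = -1.56000000000000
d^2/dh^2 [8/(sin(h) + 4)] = 8*(4*sin(h) + cos(h)^2 + 1)/(sin(h) + 4)^3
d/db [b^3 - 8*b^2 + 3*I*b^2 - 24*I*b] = 3*b^2 + b*(-16 + 6*I) - 24*I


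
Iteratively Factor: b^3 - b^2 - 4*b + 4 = (b + 2)*(b^2 - 3*b + 2) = (b - 2)*(b + 2)*(b - 1)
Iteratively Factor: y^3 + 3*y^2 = (y)*(y^2 + 3*y) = y*(y + 3)*(y)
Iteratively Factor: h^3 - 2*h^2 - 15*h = (h - 5)*(h^2 + 3*h) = (h - 5)*(h + 3)*(h)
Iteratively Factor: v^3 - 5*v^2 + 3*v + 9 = (v - 3)*(v^2 - 2*v - 3) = (v - 3)^2*(v + 1)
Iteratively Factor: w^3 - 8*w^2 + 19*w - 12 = (w - 1)*(w^2 - 7*w + 12) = (w - 3)*(w - 1)*(w - 4)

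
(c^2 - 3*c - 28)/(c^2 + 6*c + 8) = (c - 7)/(c + 2)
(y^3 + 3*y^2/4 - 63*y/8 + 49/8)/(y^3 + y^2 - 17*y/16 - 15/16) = 2*(8*y^2 + 14*y - 49)/(16*y^2 + 32*y + 15)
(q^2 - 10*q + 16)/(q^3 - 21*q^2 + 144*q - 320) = (q - 2)/(q^2 - 13*q + 40)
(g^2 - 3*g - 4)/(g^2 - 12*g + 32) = (g + 1)/(g - 8)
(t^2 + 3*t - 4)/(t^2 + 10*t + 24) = (t - 1)/(t + 6)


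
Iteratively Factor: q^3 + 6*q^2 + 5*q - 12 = (q + 4)*(q^2 + 2*q - 3) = (q - 1)*(q + 4)*(q + 3)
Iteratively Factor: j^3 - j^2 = (j)*(j^2 - j) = j^2*(j - 1)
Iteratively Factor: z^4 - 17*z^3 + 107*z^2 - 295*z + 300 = (z - 4)*(z^3 - 13*z^2 + 55*z - 75) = (z - 5)*(z - 4)*(z^2 - 8*z + 15) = (z - 5)*(z - 4)*(z - 3)*(z - 5)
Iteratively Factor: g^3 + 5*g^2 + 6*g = (g + 3)*(g^2 + 2*g) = g*(g + 3)*(g + 2)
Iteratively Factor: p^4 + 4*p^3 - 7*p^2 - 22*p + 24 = (p - 1)*(p^3 + 5*p^2 - 2*p - 24) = (p - 1)*(p + 4)*(p^2 + p - 6) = (p - 2)*(p - 1)*(p + 4)*(p + 3)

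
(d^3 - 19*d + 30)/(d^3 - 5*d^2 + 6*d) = (d + 5)/d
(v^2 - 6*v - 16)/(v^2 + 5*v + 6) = (v - 8)/(v + 3)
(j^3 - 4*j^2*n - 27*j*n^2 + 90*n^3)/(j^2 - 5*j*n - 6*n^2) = (j^2 + 2*j*n - 15*n^2)/(j + n)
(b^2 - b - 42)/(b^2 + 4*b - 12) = (b - 7)/(b - 2)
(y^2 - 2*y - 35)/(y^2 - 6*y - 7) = (y + 5)/(y + 1)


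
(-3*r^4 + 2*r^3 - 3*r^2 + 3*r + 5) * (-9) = 27*r^4 - 18*r^3 + 27*r^2 - 27*r - 45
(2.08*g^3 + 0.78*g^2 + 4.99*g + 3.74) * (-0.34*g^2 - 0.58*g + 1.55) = -0.7072*g^5 - 1.4716*g^4 + 1.075*g^3 - 2.9568*g^2 + 5.5653*g + 5.797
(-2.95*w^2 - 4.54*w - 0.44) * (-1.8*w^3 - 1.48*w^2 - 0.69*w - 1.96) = 5.31*w^5 + 12.538*w^4 + 9.5467*w^3 + 9.5658*w^2 + 9.202*w + 0.8624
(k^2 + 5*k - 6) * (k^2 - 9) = k^4 + 5*k^3 - 15*k^2 - 45*k + 54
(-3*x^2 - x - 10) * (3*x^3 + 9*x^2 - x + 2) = -9*x^5 - 30*x^4 - 36*x^3 - 95*x^2 + 8*x - 20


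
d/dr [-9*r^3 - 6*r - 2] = -27*r^2 - 6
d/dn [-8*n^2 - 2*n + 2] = -16*n - 2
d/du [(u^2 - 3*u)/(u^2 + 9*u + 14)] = 2*(6*u^2 + 14*u - 21)/(u^4 + 18*u^3 + 109*u^2 + 252*u + 196)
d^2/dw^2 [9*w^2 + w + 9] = 18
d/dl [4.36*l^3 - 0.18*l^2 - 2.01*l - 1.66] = 13.08*l^2 - 0.36*l - 2.01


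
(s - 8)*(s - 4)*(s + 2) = s^3 - 10*s^2 + 8*s + 64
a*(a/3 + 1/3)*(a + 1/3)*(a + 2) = a^4/3 + 10*a^3/9 + a^2 + 2*a/9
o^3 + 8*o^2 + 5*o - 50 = (o - 2)*(o + 5)^2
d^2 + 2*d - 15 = (d - 3)*(d + 5)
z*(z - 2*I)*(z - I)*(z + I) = z^4 - 2*I*z^3 + z^2 - 2*I*z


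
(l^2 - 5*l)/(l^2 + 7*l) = (l - 5)/(l + 7)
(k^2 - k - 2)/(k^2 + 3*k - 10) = (k + 1)/(k + 5)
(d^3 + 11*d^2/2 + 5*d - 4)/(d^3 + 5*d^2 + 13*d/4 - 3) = 2*(d + 2)/(2*d + 3)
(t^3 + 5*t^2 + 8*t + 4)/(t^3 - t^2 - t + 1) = (t^2 + 4*t + 4)/(t^2 - 2*t + 1)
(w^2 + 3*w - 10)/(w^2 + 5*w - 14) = (w + 5)/(w + 7)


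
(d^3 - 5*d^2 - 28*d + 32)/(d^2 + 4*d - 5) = (d^2 - 4*d - 32)/(d + 5)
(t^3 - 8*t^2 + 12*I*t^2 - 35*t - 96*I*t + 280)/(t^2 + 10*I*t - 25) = (t^2 + t*(-8 + 7*I) - 56*I)/(t + 5*I)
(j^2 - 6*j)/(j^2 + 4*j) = (j - 6)/(j + 4)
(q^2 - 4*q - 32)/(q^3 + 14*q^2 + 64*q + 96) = (q - 8)/(q^2 + 10*q + 24)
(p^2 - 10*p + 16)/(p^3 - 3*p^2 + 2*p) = (p - 8)/(p*(p - 1))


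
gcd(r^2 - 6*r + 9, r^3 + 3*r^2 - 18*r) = r - 3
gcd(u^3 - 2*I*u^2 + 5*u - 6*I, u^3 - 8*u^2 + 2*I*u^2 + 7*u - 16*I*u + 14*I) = u + 2*I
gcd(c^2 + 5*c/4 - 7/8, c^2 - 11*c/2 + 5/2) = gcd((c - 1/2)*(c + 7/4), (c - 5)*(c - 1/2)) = c - 1/2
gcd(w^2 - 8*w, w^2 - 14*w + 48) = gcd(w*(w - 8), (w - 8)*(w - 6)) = w - 8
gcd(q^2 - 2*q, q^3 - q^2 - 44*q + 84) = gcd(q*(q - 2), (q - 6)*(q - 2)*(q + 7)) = q - 2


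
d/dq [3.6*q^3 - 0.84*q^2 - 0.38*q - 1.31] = 10.8*q^2 - 1.68*q - 0.38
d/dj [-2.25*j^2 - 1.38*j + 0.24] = -4.5*j - 1.38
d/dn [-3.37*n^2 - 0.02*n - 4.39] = -6.74*n - 0.02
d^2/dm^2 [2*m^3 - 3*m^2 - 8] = 12*m - 6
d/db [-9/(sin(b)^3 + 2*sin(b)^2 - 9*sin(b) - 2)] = 9*(3*sin(b)^2 + 4*sin(b) - 9)*cos(b)/(sin(b)^3 + 2*sin(b)^2 - 9*sin(b) - 2)^2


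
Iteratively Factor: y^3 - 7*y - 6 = (y + 1)*(y^2 - y - 6) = (y + 1)*(y + 2)*(y - 3)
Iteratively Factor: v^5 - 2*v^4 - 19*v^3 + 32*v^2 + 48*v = (v - 3)*(v^4 + v^3 - 16*v^2 - 16*v) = v*(v - 3)*(v^3 + v^2 - 16*v - 16) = v*(v - 3)*(v + 4)*(v^2 - 3*v - 4) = v*(v - 3)*(v + 1)*(v + 4)*(v - 4)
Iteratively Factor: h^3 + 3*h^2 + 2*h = (h + 2)*(h^2 + h) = h*(h + 2)*(h + 1)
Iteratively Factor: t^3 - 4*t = (t)*(t^2 - 4) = t*(t - 2)*(t + 2)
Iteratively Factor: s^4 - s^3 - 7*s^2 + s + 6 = (s - 3)*(s^3 + 2*s^2 - s - 2) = (s - 3)*(s - 1)*(s^2 + 3*s + 2) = (s - 3)*(s - 1)*(s + 2)*(s + 1)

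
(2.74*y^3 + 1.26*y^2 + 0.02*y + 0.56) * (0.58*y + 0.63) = 1.5892*y^4 + 2.457*y^3 + 0.8054*y^2 + 0.3374*y + 0.3528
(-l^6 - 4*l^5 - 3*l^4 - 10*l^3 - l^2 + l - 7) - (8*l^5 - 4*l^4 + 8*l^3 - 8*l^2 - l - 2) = -l^6 - 12*l^5 + l^4 - 18*l^3 + 7*l^2 + 2*l - 5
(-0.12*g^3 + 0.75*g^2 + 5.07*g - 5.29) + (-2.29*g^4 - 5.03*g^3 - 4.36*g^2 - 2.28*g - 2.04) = -2.29*g^4 - 5.15*g^3 - 3.61*g^2 + 2.79*g - 7.33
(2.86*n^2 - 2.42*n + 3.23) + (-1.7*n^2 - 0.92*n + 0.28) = 1.16*n^2 - 3.34*n + 3.51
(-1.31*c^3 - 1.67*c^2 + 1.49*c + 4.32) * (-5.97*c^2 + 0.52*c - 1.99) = 7.8207*c^5 + 9.2887*c^4 - 7.1568*c^3 - 21.6923*c^2 - 0.7187*c - 8.5968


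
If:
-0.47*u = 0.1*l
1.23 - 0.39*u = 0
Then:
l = -14.82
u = 3.15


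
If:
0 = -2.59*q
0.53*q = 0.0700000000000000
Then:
No Solution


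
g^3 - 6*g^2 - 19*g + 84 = (g - 7)*(g - 3)*(g + 4)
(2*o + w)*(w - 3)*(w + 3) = 2*o*w^2 - 18*o + w^3 - 9*w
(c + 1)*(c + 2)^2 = c^3 + 5*c^2 + 8*c + 4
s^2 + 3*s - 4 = (s - 1)*(s + 4)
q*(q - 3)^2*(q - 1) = q^4 - 7*q^3 + 15*q^2 - 9*q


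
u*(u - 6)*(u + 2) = u^3 - 4*u^2 - 12*u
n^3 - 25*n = n*(n - 5)*(n + 5)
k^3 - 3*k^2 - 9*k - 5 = (k - 5)*(k + 1)^2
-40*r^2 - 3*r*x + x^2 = (-8*r + x)*(5*r + x)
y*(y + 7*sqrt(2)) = y^2 + 7*sqrt(2)*y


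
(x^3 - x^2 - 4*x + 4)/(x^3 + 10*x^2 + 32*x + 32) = (x^2 - 3*x + 2)/(x^2 + 8*x + 16)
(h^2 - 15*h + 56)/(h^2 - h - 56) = (h - 7)/(h + 7)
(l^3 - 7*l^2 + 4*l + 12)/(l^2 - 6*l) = l - 1 - 2/l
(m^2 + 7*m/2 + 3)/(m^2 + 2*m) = (m + 3/2)/m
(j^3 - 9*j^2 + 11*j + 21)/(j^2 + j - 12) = (j^2 - 6*j - 7)/(j + 4)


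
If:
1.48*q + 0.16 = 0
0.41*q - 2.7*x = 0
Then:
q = -0.11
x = -0.02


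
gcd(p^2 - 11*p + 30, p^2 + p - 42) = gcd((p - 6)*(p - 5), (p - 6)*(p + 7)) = p - 6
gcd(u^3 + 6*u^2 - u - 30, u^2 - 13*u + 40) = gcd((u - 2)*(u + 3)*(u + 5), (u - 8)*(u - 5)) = 1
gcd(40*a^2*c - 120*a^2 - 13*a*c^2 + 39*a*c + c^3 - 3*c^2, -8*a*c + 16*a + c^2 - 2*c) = 8*a - c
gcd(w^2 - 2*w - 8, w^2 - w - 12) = w - 4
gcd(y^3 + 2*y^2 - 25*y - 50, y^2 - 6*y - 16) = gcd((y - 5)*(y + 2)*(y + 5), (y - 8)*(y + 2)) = y + 2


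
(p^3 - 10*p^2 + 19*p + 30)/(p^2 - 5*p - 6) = p - 5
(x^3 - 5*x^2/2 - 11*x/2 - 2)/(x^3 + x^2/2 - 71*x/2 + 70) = (2*x^2 + 3*x + 1)/(2*x^2 + 9*x - 35)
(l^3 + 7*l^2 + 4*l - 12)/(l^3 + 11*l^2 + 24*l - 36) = (l + 2)/(l + 6)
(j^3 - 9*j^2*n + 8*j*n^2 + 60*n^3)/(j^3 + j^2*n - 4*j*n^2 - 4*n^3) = (j^2 - 11*j*n + 30*n^2)/(j^2 - j*n - 2*n^2)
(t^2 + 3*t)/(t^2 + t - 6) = t/(t - 2)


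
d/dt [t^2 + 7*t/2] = 2*t + 7/2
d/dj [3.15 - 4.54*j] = -4.54000000000000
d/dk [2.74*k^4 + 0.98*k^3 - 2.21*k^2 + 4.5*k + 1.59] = 10.96*k^3 + 2.94*k^2 - 4.42*k + 4.5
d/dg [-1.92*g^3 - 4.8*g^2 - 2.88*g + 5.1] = -5.76*g^2 - 9.6*g - 2.88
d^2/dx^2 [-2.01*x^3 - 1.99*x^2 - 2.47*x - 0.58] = -12.06*x - 3.98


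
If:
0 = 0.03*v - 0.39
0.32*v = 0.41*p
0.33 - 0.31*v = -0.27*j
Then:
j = 13.70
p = 10.15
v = 13.00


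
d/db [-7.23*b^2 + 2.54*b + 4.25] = 2.54 - 14.46*b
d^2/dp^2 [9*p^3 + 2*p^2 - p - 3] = 54*p + 4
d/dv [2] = 0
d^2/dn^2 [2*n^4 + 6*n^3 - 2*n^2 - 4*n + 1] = 24*n^2 + 36*n - 4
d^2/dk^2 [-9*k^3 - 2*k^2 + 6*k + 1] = -54*k - 4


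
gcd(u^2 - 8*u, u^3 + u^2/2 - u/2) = u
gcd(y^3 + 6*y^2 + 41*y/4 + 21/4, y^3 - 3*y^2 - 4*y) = y + 1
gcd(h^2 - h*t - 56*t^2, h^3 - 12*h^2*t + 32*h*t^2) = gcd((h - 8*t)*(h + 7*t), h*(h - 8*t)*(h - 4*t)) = -h + 8*t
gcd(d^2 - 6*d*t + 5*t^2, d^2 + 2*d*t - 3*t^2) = -d + t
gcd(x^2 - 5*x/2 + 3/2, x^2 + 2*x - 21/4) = x - 3/2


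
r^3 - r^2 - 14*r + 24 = (r - 3)*(r - 2)*(r + 4)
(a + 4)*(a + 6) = a^2 + 10*a + 24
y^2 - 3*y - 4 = (y - 4)*(y + 1)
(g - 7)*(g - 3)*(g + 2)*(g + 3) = g^4 - 5*g^3 - 23*g^2 + 45*g + 126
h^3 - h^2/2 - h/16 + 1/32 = (h - 1/2)*(h - 1/4)*(h + 1/4)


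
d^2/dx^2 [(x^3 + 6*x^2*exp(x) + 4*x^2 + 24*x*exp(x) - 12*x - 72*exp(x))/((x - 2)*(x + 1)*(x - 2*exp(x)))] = 2*(4*x^5*exp(x) + 8*x^4*exp(2*x) + 24*x^4*exp(x) + 48*x^3*exp(2*x) - 44*x^3*exp(x) + 5*x^3 + 56*x^2*exp(2*x) - 6*x^2*exp(x) - 260*x*exp(2*x) + 96*x*exp(x) + 120*exp(3*x) - 176*exp(2*x) + 48*exp(x))/(x^6 - 6*x^5*exp(x) + 3*x^5 + 12*x^4*exp(2*x) - 18*x^4*exp(x) + 3*x^4 - 8*x^3*exp(3*x) + 36*x^3*exp(2*x) - 18*x^3*exp(x) + x^3 - 24*x^2*exp(3*x) + 36*x^2*exp(2*x) - 6*x^2*exp(x) - 24*x*exp(3*x) + 12*x*exp(2*x) - 8*exp(3*x))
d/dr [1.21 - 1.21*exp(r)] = -1.21*exp(r)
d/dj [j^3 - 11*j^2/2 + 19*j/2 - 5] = 3*j^2 - 11*j + 19/2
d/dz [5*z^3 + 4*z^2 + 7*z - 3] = 15*z^2 + 8*z + 7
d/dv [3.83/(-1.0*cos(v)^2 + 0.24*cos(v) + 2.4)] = (0.9192 - 7.66*cos(v))*sin(v)/(-1.0*cos(v)^2 + 0.24*cos(v) + 2.4)^2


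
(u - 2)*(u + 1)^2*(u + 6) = u^4 + 6*u^3 - 3*u^2 - 20*u - 12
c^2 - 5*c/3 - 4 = (c - 3)*(c + 4/3)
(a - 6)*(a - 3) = a^2 - 9*a + 18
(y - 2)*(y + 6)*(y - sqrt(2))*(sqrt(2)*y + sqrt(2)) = sqrt(2)*y^4 - 2*y^3 + 5*sqrt(2)*y^3 - 8*sqrt(2)*y^2 - 10*y^2 - 12*sqrt(2)*y + 16*y + 24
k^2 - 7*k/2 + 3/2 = (k - 3)*(k - 1/2)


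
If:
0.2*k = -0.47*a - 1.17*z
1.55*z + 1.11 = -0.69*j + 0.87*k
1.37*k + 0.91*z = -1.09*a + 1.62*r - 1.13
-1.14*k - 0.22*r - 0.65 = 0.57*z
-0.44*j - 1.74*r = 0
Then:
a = 0.60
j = -2.05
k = -0.60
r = 0.52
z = -0.14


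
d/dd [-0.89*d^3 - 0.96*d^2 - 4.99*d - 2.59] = -2.67*d^2 - 1.92*d - 4.99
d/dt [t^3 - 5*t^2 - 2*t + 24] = 3*t^2 - 10*t - 2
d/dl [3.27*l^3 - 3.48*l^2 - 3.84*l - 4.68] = 9.81*l^2 - 6.96*l - 3.84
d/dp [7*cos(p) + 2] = -7*sin(p)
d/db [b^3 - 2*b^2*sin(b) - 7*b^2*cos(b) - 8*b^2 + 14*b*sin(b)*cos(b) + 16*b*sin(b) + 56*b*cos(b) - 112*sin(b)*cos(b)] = 7*b^2*sin(b) - 2*b^2*cos(b) + 3*b^2 - 60*b*sin(b) + 2*b*cos(b) + 14*b*cos(2*b) - 16*b + 16*sin(b) + 7*sin(2*b) + 56*cos(b) - 112*cos(2*b)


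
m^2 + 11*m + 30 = (m + 5)*(m + 6)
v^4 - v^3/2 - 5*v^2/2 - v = v*(v - 2)*(v + 1/2)*(v + 1)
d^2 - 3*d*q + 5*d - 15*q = (d + 5)*(d - 3*q)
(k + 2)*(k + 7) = k^2 + 9*k + 14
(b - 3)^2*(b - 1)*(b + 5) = b^4 - 2*b^3 - 20*b^2 + 66*b - 45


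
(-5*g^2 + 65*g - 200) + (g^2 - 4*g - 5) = -4*g^2 + 61*g - 205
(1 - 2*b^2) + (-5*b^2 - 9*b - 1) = -7*b^2 - 9*b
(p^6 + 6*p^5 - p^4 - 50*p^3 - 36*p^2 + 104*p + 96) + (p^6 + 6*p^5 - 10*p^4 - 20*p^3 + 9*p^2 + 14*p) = 2*p^6 + 12*p^5 - 11*p^4 - 70*p^3 - 27*p^2 + 118*p + 96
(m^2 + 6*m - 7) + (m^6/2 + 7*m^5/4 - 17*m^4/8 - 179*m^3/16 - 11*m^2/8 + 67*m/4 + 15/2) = m^6/2 + 7*m^5/4 - 17*m^4/8 - 179*m^3/16 - 3*m^2/8 + 91*m/4 + 1/2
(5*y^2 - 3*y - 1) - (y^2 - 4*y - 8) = 4*y^2 + y + 7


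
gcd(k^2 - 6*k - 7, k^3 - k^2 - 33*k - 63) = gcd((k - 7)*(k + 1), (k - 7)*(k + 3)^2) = k - 7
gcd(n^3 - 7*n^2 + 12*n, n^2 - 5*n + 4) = n - 4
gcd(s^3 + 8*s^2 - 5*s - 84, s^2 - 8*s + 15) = s - 3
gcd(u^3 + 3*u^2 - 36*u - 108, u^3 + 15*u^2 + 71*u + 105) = u + 3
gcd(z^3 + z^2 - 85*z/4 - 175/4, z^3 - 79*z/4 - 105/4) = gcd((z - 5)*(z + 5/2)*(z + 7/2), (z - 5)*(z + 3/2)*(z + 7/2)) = z^2 - 3*z/2 - 35/2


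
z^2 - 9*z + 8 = (z - 8)*(z - 1)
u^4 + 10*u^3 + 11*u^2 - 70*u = u*(u - 2)*(u + 5)*(u + 7)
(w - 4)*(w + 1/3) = w^2 - 11*w/3 - 4/3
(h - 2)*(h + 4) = h^2 + 2*h - 8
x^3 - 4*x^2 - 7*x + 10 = (x - 5)*(x - 1)*(x + 2)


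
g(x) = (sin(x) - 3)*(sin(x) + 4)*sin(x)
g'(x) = (sin(x) - 3)*(sin(x) + 4)*cos(x) + (sin(x) - 3)*sin(x)*cos(x) + (sin(x) + 4)*sin(x)*cos(x)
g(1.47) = -9.96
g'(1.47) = -0.71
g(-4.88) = -9.90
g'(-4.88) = -1.19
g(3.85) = 7.96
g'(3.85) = 9.14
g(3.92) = 8.57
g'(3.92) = 8.49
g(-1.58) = 12.00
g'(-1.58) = 0.10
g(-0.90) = 9.53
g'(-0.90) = -7.29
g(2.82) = -3.66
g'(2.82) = 10.50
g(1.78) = -9.85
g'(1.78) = 1.49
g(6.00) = 3.41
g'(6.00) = -11.83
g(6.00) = 3.41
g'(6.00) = -11.83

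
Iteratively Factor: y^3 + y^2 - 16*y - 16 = (y - 4)*(y^2 + 5*y + 4) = (y - 4)*(y + 4)*(y + 1)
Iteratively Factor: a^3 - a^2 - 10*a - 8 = (a - 4)*(a^2 + 3*a + 2) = (a - 4)*(a + 2)*(a + 1)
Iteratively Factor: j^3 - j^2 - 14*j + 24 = (j - 3)*(j^2 + 2*j - 8) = (j - 3)*(j - 2)*(j + 4)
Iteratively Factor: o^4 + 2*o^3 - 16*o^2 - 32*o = (o)*(o^3 + 2*o^2 - 16*o - 32) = o*(o + 2)*(o^2 - 16) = o*(o - 4)*(o + 2)*(o + 4)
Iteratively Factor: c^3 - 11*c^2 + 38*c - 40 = (c - 5)*(c^2 - 6*c + 8) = (c - 5)*(c - 2)*(c - 4)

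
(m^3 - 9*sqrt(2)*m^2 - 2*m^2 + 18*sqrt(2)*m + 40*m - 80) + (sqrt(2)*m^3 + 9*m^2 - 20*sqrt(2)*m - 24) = m^3 + sqrt(2)*m^3 - 9*sqrt(2)*m^2 + 7*m^2 - 2*sqrt(2)*m + 40*m - 104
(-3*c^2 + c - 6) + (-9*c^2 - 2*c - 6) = -12*c^2 - c - 12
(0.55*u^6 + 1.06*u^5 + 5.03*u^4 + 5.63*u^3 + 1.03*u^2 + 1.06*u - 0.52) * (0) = 0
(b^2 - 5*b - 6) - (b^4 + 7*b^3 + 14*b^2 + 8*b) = -b^4 - 7*b^3 - 13*b^2 - 13*b - 6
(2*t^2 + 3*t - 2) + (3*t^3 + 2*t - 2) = 3*t^3 + 2*t^2 + 5*t - 4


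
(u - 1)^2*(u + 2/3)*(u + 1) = u^4 - u^3/3 - 5*u^2/3 + u/3 + 2/3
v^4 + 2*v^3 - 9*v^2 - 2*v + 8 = (v - 2)*(v - 1)*(v + 1)*(v + 4)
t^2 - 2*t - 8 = (t - 4)*(t + 2)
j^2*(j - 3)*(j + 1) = j^4 - 2*j^3 - 3*j^2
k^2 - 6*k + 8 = (k - 4)*(k - 2)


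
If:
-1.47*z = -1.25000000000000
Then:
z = 0.85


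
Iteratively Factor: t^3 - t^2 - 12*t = (t + 3)*(t^2 - 4*t) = (t - 4)*(t + 3)*(t)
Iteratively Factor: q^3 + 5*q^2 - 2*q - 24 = (q + 4)*(q^2 + q - 6) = (q + 3)*(q + 4)*(q - 2)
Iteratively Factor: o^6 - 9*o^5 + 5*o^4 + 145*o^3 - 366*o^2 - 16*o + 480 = (o - 3)*(o^5 - 6*o^4 - 13*o^3 + 106*o^2 - 48*o - 160) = (o - 3)*(o + 1)*(o^4 - 7*o^3 - 6*o^2 + 112*o - 160) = (o - 5)*(o - 3)*(o + 1)*(o^3 - 2*o^2 - 16*o + 32) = (o - 5)*(o - 3)*(o - 2)*(o + 1)*(o^2 - 16) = (o - 5)*(o - 3)*(o - 2)*(o + 1)*(o + 4)*(o - 4)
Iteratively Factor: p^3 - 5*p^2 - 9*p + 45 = (p + 3)*(p^2 - 8*p + 15) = (p - 5)*(p + 3)*(p - 3)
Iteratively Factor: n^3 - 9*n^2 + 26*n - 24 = (n - 2)*(n^2 - 7*n + 12) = (n - 3)*(n - 2)*(n - 4)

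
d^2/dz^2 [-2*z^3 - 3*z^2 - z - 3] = -12*z - 6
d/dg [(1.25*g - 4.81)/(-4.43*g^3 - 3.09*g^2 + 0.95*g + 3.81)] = (11.075*g^3 - 60.0624*g^2 - 29.7258*g + 9.332)/(19.6249*g^6 + 27.3774*g^5 + 1.1311*g^4 - 39.6276*g^3 - 22.6433*g^2 + 7.239*g + 14.5161)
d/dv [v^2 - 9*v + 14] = 2*v - 9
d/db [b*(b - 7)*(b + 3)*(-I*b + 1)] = -4*I*b^3 + b^2*(3 + 12*I) - b*(8 - 42*I) - 21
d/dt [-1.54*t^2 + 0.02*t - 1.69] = 0.02 - 3.08*t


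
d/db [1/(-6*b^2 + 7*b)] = (12*b - 7)/(b^2*(6*b - 7)^2)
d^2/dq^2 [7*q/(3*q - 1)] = 42/(3*q - 1)^3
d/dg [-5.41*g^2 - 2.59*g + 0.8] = -10.82*g - 2.59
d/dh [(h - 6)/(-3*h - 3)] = -7/(3*(h + 1)^2)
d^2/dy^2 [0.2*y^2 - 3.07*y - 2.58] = 0.400000000000000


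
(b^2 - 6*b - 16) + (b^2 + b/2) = 2*b^2 - 11*b/2 - 16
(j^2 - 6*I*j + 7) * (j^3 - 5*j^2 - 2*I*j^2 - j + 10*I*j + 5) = j^5 - 5*j^4 - 8*I*j^4 - 6*j^3 + 40*I*j^3 + 30*j^2 - 8*I*j^2 - 7*j + 40*I*j + 35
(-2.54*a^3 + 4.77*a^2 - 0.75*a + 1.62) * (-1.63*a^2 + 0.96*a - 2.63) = 4.1402*a^5 - 10.2135*a^4 + 12.4819*a^3 - 15.9057*a^2 + 3.5277*a - 4.2606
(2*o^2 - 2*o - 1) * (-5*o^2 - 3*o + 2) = -10*o^4 + 4*o^3 + 15*o^2 - o - 2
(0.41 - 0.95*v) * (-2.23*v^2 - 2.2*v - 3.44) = 2.1185*v^3 + 1.1757*v^2 + 2.366*v - 1.4104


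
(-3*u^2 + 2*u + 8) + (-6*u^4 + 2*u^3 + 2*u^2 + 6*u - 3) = -6*u^4 + 2*u^3 - u^2 + 8*u + 5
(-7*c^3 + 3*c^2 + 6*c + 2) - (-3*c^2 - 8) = -7*c^3 + 6*c^2 + 6*c + 10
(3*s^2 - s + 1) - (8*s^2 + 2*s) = -5*s^2 - 3*s + 1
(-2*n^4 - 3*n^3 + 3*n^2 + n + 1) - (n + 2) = -2*n^4 - 3*n^3 + 3*n^2 - 1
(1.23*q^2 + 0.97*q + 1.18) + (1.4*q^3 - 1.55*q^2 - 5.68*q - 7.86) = 1.4*q^3 - 0.32*q^2 - 4.71*q - 6.68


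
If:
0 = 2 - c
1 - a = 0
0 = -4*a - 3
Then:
No Solution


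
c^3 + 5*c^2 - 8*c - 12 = (c - 2)*(c + 1)*(c + 6)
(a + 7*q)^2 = a^2 + 14*a*q + 49*q^2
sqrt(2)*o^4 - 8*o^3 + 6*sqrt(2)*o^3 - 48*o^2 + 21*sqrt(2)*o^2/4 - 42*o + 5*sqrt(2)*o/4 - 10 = (o + 1/2)*(o + 5)*(o - 4*sqrt(2))*(sqrt(2)*o + sqrt(2)/2)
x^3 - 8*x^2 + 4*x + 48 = (x - 6)*(x - 4)*(x + 2)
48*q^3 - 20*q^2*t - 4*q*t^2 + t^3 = (-6*q + t)*(-2*q + t)*(4*q + t)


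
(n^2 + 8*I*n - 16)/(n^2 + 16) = (n + 4*I)/(n - 4*I)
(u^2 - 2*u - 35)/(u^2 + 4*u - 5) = (u - 7)/(u - 1)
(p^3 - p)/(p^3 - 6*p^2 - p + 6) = p/(p - 6)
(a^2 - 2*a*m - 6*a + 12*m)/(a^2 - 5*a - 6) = (a - 2*m)/(a + 1)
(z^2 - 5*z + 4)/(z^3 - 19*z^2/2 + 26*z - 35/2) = 2*(z - 4)/(2*z^2 - 17*z + 35)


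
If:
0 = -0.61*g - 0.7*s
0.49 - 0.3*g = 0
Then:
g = 1.63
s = -1.42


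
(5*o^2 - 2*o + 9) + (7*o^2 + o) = 12*o^2 - o + 9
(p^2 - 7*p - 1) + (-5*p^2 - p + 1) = -4*p^2 - 8*p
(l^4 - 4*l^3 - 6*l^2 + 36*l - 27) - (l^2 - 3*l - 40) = l^4 - 4*l^3 - 7*l^2 + 39*l + 13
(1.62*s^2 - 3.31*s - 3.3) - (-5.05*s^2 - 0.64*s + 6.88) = 6.67*s^2 - 2.67*s - 10.18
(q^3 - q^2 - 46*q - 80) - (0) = q^3 - q^2 - 46*q - 80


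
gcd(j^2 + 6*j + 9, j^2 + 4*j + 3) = j + 3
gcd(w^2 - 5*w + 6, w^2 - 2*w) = w - 2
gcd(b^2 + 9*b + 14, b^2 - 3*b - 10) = b + 2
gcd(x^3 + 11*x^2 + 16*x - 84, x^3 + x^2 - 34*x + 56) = x^2 + 5*x - 14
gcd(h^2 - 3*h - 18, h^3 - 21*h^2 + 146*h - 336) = h - 6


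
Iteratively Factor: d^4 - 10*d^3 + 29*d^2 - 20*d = (d - 1)*(d^3 - 9*d^2 + 20*d) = (d - 5)*(d - 1)*(d^2 - 4*d) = (d - 5)*(d - 4)*(d - 1)*(d)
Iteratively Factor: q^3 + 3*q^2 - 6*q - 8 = (q + 1)*(q^2 + 2*q - 8) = (q + 1)*(q + 4)*(q - 2)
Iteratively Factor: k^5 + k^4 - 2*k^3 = (k)*(k^4 + k^3 - 2*k^2) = k*(k - 1)*(k^3 + 2*k^2) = k^2*(k - 1)*(k^2 + 2*k) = k^2*(k - 1)*(k + 2)*(k)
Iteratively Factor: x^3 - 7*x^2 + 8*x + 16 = (x + 1)*(x^2 - 8*x + 16) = (x - 4)*(x + 1)*(x - 4)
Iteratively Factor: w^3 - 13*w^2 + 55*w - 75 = (w - 5)*(w^2 - 8*w + 15) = (w - 5)^2*(w - 3)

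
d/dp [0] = 0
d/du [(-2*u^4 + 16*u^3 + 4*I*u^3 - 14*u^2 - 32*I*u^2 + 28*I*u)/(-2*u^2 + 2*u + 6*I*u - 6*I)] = (2*u^3 + u^2*(-7 - 11*I) + u*(-12 + 42*I) + 42)/(u^2 - 6*I*u - 9)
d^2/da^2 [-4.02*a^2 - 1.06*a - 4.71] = -8.04000000000000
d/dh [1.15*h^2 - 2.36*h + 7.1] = 2.3*h - 2.36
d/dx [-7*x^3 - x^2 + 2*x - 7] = -21*x^2 - 2*x + 2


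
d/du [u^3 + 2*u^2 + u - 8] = 3*u^2 + 4*u + 1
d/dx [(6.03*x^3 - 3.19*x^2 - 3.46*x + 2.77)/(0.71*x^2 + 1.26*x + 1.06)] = (4.2813*x^4 + 15.1956*x^3 + 17.6126*x^2 - 10.6962*x - 7.1578)/(0.5041*x^4 + 1.7892*x^3 + 3.0928*x^2 + 2.6712*x + 1.1236)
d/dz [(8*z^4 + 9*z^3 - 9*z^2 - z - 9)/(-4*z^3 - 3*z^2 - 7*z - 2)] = (-32*z^6 - 48*z^5 - 231*z^4 - 198*z^3 - 102*z^2 - 18*z - 61)/(16*z^6 + 24*z^5 + 65*z^4 + 58*z^3 + 61*z^2 + 28*z + 4)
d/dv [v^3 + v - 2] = 3*v^2 + 1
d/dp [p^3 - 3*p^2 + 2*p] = 3*p^2 - 6*p + 2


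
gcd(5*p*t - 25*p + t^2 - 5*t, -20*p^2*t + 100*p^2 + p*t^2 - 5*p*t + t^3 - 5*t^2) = 5*p*t - 25*p + t^2 - 5*t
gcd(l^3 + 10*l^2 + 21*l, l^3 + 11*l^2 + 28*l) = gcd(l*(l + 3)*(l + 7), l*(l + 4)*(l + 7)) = l^2 + 7*l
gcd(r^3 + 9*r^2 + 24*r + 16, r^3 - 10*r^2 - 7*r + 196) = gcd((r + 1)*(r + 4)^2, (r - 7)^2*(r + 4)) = r + 4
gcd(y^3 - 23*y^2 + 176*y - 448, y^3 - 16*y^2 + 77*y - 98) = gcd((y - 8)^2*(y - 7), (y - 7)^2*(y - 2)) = y - 7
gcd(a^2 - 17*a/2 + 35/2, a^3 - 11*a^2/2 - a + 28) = a - 7/2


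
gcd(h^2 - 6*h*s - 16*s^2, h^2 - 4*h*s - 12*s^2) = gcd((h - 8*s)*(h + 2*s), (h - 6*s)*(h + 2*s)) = h + 2*s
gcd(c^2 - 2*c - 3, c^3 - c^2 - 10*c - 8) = c + 1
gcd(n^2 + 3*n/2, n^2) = n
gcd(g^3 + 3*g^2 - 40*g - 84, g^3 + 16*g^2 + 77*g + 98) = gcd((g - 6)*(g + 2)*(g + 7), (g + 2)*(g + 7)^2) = g^2 + 9*g + 14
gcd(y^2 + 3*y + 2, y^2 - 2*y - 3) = y + 1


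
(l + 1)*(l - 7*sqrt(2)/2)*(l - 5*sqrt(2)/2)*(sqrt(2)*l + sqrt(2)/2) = sqrt(2)*l^4 - 12*l^3 + 3*sqrt(2)*l^3/2 - 18*l^2 + 18*sqrt(2)*l^2 - 6*l + 105*sqrt(2)*l/4 + 35*sqrt(2)/4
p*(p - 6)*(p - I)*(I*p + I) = I*p^4 + p^3 - 5*I*p^3 - 5*p^2 - 6*I*p^2 - 6*p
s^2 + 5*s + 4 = (s + 1)*(s + 4)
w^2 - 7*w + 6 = (w - 6)*(w - 1)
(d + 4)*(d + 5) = d^2 + 9*d + 20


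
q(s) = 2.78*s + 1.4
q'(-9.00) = 2.78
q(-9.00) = -23.62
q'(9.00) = 2.78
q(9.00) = 26.42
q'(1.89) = 2.78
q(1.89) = 6.65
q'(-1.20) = 2.78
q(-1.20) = -1.94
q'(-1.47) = 2.78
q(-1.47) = -2.69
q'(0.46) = 2.78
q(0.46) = 2.68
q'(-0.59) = 2.78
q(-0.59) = -0.24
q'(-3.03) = 2.78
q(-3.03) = -7.02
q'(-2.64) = 2.78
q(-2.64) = -5.94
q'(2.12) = 2.78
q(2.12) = 7.29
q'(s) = 2.78000000000000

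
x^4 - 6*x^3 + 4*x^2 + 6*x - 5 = (x - 5)*(x - 1)^2*(x + 1)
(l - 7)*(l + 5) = l^2 - 2*l - 35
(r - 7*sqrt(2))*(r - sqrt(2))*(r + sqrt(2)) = r^3 - 7*sqrt(2)*r^2 - 2*r + 14*sqrt(2)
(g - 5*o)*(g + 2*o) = g^2 - 3*g*o - 10*o^2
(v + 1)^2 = v^2 + 2*v + 1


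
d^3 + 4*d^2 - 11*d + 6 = (d - 1)^2*(d + 6)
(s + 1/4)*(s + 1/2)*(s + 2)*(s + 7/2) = s^4 + 25*s^3/4 + 45*s^2/4 + 95*s/16 + 7/8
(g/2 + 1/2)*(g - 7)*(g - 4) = g^3/2 - 5*g^2 + 17*g/2 + 14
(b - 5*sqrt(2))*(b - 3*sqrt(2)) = b^2 - 8*sqrt(2)*b + 30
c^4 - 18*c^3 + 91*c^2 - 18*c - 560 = (c - 8)*(c - 7)*(c - 5)*(c + 2)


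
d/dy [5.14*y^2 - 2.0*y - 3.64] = 10.28*y - 2.0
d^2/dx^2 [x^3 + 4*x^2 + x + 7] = 6*x + 8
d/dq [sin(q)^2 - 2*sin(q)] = 2*(sin(q) - 1)*cos(q)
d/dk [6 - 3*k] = -3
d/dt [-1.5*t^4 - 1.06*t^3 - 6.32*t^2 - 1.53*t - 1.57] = -6.0*t^3 - 3.18*t^2 - 12.64*t - 1.53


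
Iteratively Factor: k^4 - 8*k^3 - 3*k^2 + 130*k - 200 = (k - 2)*(k^3 - 6*k^2 - 15*k + 100) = (k - 5)*(k - 2)*(k^2 - k - 20) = (k - 5)^2*(k - 2)*(k + 4)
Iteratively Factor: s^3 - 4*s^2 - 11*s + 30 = (s - 2)*(s^2 - 2*s - 15) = (s - 2)*(s + 3)*(s - 5)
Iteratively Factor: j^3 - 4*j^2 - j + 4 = (j - 1)*(j^2 - 3*j - 4) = (j - 4)*(j - 1)*(j + 1)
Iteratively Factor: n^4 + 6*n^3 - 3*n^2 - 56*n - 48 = (n - 3)*(n^3 + 9*n^2 + 24*n + 16) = (n - 3)*(n + 4)*(n^2 + 5*n + 4) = (n - 3)*(n + 4)^2*(n + 1)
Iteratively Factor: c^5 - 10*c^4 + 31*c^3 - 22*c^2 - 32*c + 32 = (c - 4)*(c^4 - 6*c^3 + 7*c^2 + 6*c - 8) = (c - 4)*(c - 2)*(c^3 - 4*c^2 - c + 4) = (c - 4)*(c - 2)*(c - 1)*(c^2 - 3*c - 4) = (c - 4)^2*(c - 2)*(c - 1)*(c + 1)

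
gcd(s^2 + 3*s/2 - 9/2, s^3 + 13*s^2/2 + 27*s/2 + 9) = s + 3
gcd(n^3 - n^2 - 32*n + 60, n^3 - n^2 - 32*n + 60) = n^3 - n^2 - 32*n + 60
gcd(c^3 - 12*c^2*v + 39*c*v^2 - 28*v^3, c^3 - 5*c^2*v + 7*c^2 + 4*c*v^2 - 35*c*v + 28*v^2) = c^2 - 5*c*v + 4*v^2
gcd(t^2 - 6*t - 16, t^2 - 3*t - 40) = t - 8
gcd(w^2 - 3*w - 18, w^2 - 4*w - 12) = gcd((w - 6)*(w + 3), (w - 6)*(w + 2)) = w - 6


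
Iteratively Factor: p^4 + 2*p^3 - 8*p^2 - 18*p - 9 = (p + 1)*(p^3 + p^2 - 9*p - 9) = (p + 1)^2*(p^2 - 9) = (p + 1)^2*(p + 3)*(p - 3)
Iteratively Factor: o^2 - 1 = (o - 1)*(o + 1)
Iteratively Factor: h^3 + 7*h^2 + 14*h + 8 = (h + 2)*(h^2 + 5*h + 4) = (h + 2)*(h + 4)*(h + 1)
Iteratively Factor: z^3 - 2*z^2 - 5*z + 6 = (z - 1)*(z^2 - z - 6) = (z - 3)*(z - 1)*(z + 2)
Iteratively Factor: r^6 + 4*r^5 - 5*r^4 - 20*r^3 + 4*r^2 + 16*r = (r - 2)*(r^5 + 6*r^4 + 7*r^3 - 6*r^2 - 8*r) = (r - 2)*(r + 2)*(r^4 + 4*r^3 - r^2 - 4*r) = (r - 2)*(r - 1)*(r + 2)*(r^3 + 5*r^2 + 4*r) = r*(r - 2)*(r - 1)*(r + 2)*(r^2 + 5*r + 4) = r*(r - 2)*(r - 1)*(r + 1)*(r + 2)*(r + 4)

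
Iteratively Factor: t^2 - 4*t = (t - 4)*(t)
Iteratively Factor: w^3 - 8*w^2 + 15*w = (w)*(w^2 - 8*w + 15) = w*(w - 5)*(w - 3)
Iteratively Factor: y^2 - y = (y - 1)*(y)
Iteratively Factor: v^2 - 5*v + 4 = (v - 4)*(v - 1)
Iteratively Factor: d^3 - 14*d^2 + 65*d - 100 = (d - 4)*(d^2 - 10*d + 25) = (d - 5)*(d - 4)*(d - 5)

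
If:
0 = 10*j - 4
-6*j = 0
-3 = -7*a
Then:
No Solution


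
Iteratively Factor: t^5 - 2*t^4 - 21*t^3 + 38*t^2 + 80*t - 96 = (t - 4)*(t^4 + 2*t^3 - 13*t^2 - 14*t + 24) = (t - 4)*(t - 3)*(t^3 + 5*t^2 + 2*t - 8) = (t - 4)*(t - 3)*(t + 2)*(t^2 + 3*t - 4) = (t - 4)*(t - 3)*(t - 1)*(t + 2)*(t + 4)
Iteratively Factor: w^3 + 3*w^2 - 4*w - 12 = (w - 2)*(w^2 + 5*w + 6) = (w - 2)*(w + 2)*(w + 3)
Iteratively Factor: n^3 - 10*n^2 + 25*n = (n)*(n^2 - 10*n + 25) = n*(n - 5)*(n - 5)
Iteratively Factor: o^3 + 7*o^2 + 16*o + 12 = (o + 2)*(o^2 + 5*o + 6) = (o + 2)*(o + 3)*(o + 2)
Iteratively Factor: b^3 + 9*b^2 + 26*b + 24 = (b + 2)*(b^2 + 7*b + 12) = (b + 2)*(b + 4)*(b + 3)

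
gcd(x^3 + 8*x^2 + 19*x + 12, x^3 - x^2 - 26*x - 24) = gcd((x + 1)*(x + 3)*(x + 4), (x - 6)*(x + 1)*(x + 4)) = x^2 + 5*x + 4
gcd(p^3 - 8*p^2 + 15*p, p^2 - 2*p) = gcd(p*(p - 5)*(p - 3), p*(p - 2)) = p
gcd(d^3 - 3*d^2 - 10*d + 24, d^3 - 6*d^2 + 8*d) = d^2 - 6*d + 8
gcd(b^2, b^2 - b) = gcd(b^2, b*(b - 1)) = b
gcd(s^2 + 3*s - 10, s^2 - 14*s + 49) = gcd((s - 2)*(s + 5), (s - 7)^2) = 1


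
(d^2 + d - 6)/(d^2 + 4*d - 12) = (d + 3)/(d + 6)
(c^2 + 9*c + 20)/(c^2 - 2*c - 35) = (c + 4)/(c - 7)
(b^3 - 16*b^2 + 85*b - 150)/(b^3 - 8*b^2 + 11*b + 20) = (b^2 - 11*b + 30)/(b^2 - 3*b - 4)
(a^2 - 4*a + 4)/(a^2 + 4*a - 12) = (a - 2)/(a + 6)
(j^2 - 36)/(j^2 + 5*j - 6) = (j - 6)/(j - 1)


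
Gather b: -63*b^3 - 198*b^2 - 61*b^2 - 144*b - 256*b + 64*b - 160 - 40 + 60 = -63*b^3 - 259*b^2 - 336*b - 140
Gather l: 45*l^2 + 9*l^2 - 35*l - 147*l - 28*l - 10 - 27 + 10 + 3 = 54*l^2 - 210*l - 24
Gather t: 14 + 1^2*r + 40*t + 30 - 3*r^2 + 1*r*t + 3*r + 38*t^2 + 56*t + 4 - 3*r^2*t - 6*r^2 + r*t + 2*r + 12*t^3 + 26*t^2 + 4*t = -9*r^2 + 6*r + 12*t^3 + 64*t^2 + t*(-3*r^2 + 2*r + 100) + 48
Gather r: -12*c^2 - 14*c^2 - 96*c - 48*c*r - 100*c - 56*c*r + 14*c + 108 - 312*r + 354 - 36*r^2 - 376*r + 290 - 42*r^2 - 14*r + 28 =-26*c^2 - 182*c - 78*r^2 + r*(-104*c - 702) + 780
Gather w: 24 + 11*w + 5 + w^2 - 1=w^2 + 11*w + 28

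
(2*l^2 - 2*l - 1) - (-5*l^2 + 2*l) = 7*l^2 - 4*l - 1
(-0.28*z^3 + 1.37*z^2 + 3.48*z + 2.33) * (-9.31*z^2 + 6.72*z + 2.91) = 2.6068*z^5 - 14.6363*z^4 - 24.0072*z^3 + 5.68*z^2 + 25.7844*z + 6.7803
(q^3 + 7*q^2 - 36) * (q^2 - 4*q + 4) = q^5 + 3*q^4 - 24*q^3 - 8*q^2 + 144*q - 144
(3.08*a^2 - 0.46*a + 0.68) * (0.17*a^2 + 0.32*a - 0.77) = 0.5236*a^4 + 0.9074*a^3 - 2.4032*a^2 + 0.5718*a - 0.5236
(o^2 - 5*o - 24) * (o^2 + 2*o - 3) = o^4 - 3*o^3 - 37*o^2 - 33*o + 72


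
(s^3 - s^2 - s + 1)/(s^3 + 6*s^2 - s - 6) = (s - 1)/(s + 6)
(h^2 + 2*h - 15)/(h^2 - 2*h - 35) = (h - 3)/(h - 7)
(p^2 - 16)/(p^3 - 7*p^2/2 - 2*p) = 2*(p + 4)/(p*(2*p + 1))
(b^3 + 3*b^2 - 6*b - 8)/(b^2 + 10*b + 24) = (b^2 - b - 2)/(b + 6)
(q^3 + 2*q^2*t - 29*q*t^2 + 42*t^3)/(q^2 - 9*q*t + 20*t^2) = (q^3 + 2*q^2*t - 29*q*t^2 + 42*t^3)/(q^2 - 9*q*t + 20*t^2)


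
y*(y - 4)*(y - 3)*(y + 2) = y^4 - 5*y^3 - 2*y^2 + 24*y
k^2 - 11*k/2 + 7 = (k - 7/2)*(k - 2)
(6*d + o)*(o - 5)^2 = 6*d*o^2 - 60*d*o + 150*d + o^3 - 10*o^2 + 25*o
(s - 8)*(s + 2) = s^2 - 6*s - 16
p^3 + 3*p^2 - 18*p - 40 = (p - 4)*(p + 2)*(p + 5)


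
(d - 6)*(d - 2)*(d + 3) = d^3 - 5*d^2 - 12*d + 36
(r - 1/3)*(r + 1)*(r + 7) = r^3 + 23*r^2/3 + 13*r/3 - 7/3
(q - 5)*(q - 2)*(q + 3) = q^3 - 4*q^2 - 11*q + 30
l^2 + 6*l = l*(l + 6)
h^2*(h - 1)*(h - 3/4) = h^4 - 7*h^3/4 + 3*h^2/4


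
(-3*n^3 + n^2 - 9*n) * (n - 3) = -3*n^4 + 10*n^3 - 12*n^2 + 27*n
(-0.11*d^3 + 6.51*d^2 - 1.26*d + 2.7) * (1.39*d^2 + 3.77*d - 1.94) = -0.1529*d^5 + 8.6342*d^4 + 23.0047*d^3 - 13.6266*d^2 + 12.6234*d - 5.238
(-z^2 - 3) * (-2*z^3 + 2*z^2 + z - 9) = 2*z^5 - 2*z^4 + 5*z^3 + 3*z^2 - 3*z + 27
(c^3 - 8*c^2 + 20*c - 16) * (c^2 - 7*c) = c^5 - 15*c^4 + 76*c^3 - 156*c^2 + 112*c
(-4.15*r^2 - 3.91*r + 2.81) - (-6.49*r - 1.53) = -4.15*r^2 + 2.58*r + 4.34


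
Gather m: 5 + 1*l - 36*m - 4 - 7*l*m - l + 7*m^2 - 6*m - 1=7*m^2 + m*(-7*l - 42)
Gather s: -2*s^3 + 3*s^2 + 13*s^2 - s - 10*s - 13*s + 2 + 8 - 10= -2*s^3 + 16*s^2 - 24*s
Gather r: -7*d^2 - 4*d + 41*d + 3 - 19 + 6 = -7*d^2 + 37*d - 10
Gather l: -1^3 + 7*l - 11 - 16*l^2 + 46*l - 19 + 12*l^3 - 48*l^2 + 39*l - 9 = 12*l^3 - 64*l^2 + 92*l - 40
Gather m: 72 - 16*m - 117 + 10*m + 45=-6*m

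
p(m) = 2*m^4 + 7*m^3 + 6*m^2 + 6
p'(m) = 8*m^3 + 21*m^2 + 12*m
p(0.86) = 15.98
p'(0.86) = 30.94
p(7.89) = 11568.34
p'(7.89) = 5331.33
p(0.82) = 14.80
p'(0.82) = 28.37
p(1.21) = 31.47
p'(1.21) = 59.44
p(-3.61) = 94.54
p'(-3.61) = -146.01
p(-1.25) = 6.59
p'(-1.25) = 2.19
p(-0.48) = 6.71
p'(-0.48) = -1.81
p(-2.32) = 8.82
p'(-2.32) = -14.71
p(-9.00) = 8511.00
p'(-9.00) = -4239.00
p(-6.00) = 1302.00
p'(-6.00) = -1044.00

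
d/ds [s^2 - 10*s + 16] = 2*s - 10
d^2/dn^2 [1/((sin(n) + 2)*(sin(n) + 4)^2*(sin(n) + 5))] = (-16*sin(n)^6 - 217*sin(n)^5 - 997*sin(n)^4 - 1440*sin(n)^3 + 1552*sin(n)^2 + 5440*sin(n) + 2968)/((sin(n) + 2)^3*(sin(n) + 4)^4*(sin(n) + 5)^3)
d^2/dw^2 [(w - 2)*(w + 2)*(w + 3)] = 6*w + 6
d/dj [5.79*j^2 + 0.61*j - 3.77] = 11.58*j + 0.61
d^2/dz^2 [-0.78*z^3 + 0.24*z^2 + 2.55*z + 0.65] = 0.48 - 4.68*z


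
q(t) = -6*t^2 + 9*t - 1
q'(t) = 9 - 12*t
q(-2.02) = -43.66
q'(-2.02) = 33.24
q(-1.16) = -19.51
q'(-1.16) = 22.92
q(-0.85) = -12.98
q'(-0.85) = 19.20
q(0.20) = 0.56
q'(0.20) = 6.60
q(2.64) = -19.06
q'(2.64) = -22.68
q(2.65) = -19.28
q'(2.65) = -22.80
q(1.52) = -1.18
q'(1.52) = -9.24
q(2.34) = -12.79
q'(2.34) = -19.08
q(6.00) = -163.00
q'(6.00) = -63.00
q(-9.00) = -568.00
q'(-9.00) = 117.00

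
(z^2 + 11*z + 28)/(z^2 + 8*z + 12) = (z^2 + 11*z + 28)/(z^2 + 8*z + 12)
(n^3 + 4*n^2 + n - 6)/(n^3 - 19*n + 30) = (n^3 + 4*n^2 + n - 6)/(n^3 - 19*n + 30)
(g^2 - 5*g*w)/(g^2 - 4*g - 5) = g*(-g + 5*w)/(-g^2 + 4*g + 5)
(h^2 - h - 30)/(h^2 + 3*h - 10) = (h - 6)/(h - 2)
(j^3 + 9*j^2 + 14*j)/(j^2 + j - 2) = j*(j + 7)/(j - 1)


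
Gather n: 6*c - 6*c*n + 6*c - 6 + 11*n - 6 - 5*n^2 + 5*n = 12*c - 5*n^2 + n*(16 - 6*c) - 12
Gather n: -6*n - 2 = -6*n - 2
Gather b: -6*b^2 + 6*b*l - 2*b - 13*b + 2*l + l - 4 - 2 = -6*b^2 + b*(6*l - 15) + 3*l - 6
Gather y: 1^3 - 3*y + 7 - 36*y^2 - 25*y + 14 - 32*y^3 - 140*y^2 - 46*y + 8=-32*y^3 - 176*y^2 - 74*y + 30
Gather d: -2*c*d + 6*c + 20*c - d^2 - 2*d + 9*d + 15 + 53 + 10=26*c - d^2 + d*(7 - 2*c) + 78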